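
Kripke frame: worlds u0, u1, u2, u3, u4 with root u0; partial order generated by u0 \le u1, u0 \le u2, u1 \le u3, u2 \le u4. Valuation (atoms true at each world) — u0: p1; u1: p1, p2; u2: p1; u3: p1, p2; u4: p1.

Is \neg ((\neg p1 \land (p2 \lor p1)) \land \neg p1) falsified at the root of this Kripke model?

u0 \Vdash \neg ((\neg p1 \land (p2 \lor p1)) \land \neg p1): no world accessible from u0 forces (\neg p1 \land (p2 \lor p1)) \land \neg p1.
So the root u0 forces \neg ((\neg p1 \land (p2 \lor p1)) \land \neg p1); the model is not a countermodel.

No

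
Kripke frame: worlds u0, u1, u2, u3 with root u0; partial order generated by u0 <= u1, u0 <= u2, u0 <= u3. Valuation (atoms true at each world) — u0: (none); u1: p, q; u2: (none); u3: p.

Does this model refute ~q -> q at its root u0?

u0 ||-/- ~q -> q: at the accessible world u2, u2 ||- ~q but u2 ||-/- q.
u2 lacks atom q, so u2 ||-/- q.
So the root u0 does not force ~q -> q; the model is a countermodel.

Yes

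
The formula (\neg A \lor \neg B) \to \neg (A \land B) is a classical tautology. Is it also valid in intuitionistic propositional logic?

Yes

This is a constructively valid De Morgan direction (disjunction of negations to negated conjunction), which is intuitionistically derivable.
If \neg A holds at a world then no accessible world forces A, hence none forces A \land B; likewise for \neg B.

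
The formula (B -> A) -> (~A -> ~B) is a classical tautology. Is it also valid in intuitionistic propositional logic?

This is the forward direction of contraposition, which is intuitionistically derivable.
Assume B -> A and ~A. If B held then A would follow, contradicting ~A; so ~B.

Yes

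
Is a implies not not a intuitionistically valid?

This is double-negation introduction, which is intuitionistically derivable.
If a world forces a then every accessible world forces a (persistence), so none forces not a; hence not not a.

Yes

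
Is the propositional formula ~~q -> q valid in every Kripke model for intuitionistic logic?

This is double-negation elimination, which is not intuitionistically valid.
A Kripke countermodel: worlds a, b; order generated by a <= b; atoms true at each world — a:{}; b:{q}.
a ||-/- ~~q -> q: already at a itself, a ||- ~~q but a ||-/- q.
a lacks atom q, so a ||-/- q.
So the root a does not force the formula.

No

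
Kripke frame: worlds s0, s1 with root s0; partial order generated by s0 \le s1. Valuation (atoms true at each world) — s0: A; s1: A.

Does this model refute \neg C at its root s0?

No

s0 \Vdash \neg C: no world accessible from s0 forces C.
So the root s0 forces \neg C; the model is not a countermodel.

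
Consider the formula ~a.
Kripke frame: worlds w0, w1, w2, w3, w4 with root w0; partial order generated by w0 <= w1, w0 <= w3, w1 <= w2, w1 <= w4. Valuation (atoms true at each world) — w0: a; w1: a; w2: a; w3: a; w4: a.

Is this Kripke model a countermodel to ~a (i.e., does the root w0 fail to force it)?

Yes

w0 ||-/- ~a since w0 is accessible from w0 and w0 ||- a.
So the root w0 does not force ~a; the model is a countermodel.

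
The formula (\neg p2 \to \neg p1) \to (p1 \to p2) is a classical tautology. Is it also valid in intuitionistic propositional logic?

No

This is the converse of contraposition, which is not intuitionistically valid.
A Kripke countermodel: worlds s0, s1; order generated by s0 \le s1; atoms true at each world — s0:{p1}; s1:{p1,p2}.
s0 \nVdash (\neg p2 \to \neg p1) \to (p1 \to p2): already at s0 itself, s0 \Vdash \neg p2 \to \neg p1 but s0 \nVdash p1 \to p2.
s0 \nVdash p1 \to p2: already at s0 itself, s0 \Vdash p1 but s0 \nVdash p2.
s0 lacks atom p2, so s0 \nVdash p2.
So the root s0 does not force the formula.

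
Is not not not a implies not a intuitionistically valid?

Yes

This is triple-negation reduction, which is intuitionistically derivable.
Assume not not not a and suppose a. Then not not a (double-negation introduction), contradicting not not not a. So not a.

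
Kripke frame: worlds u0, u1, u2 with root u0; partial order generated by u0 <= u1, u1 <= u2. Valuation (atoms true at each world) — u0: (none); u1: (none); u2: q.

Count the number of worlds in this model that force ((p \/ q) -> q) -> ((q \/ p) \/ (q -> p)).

1

u0: does not force it — u0 ||-/- ((p \/ q) -> q) -> ((q \/ p) \/ (q -> p)): already at u0 itself, u0 ||- (p \/ q) -> q but u0 ||-/- (q \/ p) \/ (q -> p).
u1: does not force it.
u2: forces it.
Worlds forcing the formula: {u2}.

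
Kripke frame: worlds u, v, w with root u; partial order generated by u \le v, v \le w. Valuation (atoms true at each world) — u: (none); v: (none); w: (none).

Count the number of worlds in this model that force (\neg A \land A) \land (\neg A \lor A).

0

u: does not force it — u \nVdash (\neg A \land A) \land (\neg A \lor A) since u fails \neg A \land A.
v: does not force it — v \nVdash (\neg A \land A) \land (\neg A \lor A) since v fails \neg A \land A.
w: does not force it — w \nVdash (\neg A \land A) \land (\neg A \lor A) since w fails \neg A \land A.
Worlds forcing the formula: { }.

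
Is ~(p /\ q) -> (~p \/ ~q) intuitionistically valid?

This is the constructively invalid direction of De Morgan's law for conjunction, which is not intuitionistically valid.
A Kripke countermodel: worlds a, b, c; order generated by a <= b, a <= c; atoms true at each world — a:{}; b:{p}; c:{q}.
a ||-/- ~(p /\ q) -> (~p \/ ~q): already at a itself, a ||- ~(p /\ q) but a ||-/- ~p \/ ~q.
a ||-/- ~p \/ ~q: neither disjunct is forced at a.
a ||-/- ~p since b is accessible from a and b ||- p.
So the root a does not force the formula.

No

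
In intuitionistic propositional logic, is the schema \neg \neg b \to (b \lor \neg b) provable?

No

This is a variant of double-negation elimination (deriving excluded middle from double negation), which is not intuitionistically valid.
A Kripke countermodel: worlds u, v; order generated by u \le v; atoms true at each world — u:{}; v:{b}.
u \nVdash \neg \neg b \to (b \lor \neg b): already at u itself, u \Vdash \neg \neg b but u \nVdash b \lor \neg b.
u \nVdash b \lor \neg b: neither disjunct is forced at u.
u lacks atom b, so u \nVdash b.
So the root u does not force the formula.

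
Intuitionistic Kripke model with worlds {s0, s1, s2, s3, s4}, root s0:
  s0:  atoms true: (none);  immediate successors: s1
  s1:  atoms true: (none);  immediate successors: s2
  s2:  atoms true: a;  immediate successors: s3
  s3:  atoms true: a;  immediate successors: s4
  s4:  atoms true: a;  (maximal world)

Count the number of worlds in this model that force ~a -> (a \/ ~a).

5

s0: forces it.
s1: forces it.
s2: forces it.
s3: forces it.
s4: forces it.
Worlds forcing the formula: {s0, s1, s2, s3, s4}.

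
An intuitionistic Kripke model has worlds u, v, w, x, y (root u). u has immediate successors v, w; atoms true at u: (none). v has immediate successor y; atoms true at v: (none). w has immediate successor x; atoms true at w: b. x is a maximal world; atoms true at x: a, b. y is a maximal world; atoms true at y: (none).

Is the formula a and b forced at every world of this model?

No

Not every world: u does not force a and b.
u does not force a and b since u fails a.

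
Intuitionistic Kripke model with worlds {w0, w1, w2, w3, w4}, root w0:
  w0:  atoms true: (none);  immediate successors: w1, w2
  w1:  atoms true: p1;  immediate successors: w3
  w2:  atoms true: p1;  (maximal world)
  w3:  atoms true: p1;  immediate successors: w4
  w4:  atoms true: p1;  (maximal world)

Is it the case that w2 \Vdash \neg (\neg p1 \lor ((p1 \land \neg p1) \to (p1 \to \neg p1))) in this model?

No

w2 \nVdash \neg (\neg p1 \lor ((p1 \land \neg p1) \to (p1 \to \neg p1))) since w2 is accessible from w2 and w2 \Vdash \neg p1 \lor ((p1 \land \neg p1) \to (p1 \to \neg p1)).
w2 \Vdash \neg p1 \lor ((p1 \land \neg p1) \to (p1 \to \neg p1)) via the disjunct (p1 \land \neg p1) \to (p1 \to \neg p1).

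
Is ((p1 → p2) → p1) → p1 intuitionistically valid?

No

This is Peirce's law, which is not intuitionistically valid.
A Kripke countermodel: worlds w0, w1; order generated by w0 ≤ w1; atoms true at each world — w0:{}; w1:{p1}.
w0 ⊮ ((p1 → p2) → p1) → p1: already at w0 itself, w0 ⊩ (p1 → p2) → p1 but w0 ⊮ p1.
w0 lacks atom p1, so w0 ⊮ p1.
So the root w0 does not force the formula.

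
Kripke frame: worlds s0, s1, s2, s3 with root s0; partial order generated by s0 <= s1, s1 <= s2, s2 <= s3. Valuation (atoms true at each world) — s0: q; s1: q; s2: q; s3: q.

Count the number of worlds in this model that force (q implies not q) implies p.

4

s0: forces it.
s1: forces it.
s2: forces it.
s3: forces it.
Worlds forcing the formula: {s0, s1, s2, s3}.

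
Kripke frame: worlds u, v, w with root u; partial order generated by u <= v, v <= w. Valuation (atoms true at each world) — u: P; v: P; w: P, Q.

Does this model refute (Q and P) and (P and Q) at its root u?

u does not force (Q and P) and (P and Q) since u fails Q and P.
So the root u does not force (Q and P) and (P and Q); the model is a countermodel.

Yes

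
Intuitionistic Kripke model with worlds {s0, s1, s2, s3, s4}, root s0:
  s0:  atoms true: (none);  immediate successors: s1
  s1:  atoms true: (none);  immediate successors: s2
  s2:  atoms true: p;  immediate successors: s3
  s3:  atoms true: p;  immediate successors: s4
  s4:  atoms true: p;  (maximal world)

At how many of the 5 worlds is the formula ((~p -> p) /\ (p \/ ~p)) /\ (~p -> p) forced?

s0: does not force it — s0 ||-/- ((~p -> p) /\ (p \/ ~p)) /\ (~p -> p) since s0 fails (~p -> p) /\ (p \/ ~p).
s1: does not force it — s1 ||-/- ((~p -> p) /\ (p \/ ~p)) /\ (~p -> p) since s1 fails (~p -> p) /\ (p \/ ~p).
s2: forces it.
s3: forces it.
s4: forces it.
Worlds forcing the formula: {s2, s3, s4}.

3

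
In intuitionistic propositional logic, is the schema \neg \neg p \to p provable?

This is double-negation elimination, which is not intuitionistically valid.
A Kripke countermodel: worlds w0, w1; order generated by w0 \le w1; atoms true at each world — w0:{}; w1:{p}.
w0 \nVdash \neg \neg p \to p: already at w0 itself, w0 \Vdash \neg \neg p but w0 \nVdash p.
w0 lacks atom p, so w0 \nVdash p.
So the root w0 does not force the formula.

No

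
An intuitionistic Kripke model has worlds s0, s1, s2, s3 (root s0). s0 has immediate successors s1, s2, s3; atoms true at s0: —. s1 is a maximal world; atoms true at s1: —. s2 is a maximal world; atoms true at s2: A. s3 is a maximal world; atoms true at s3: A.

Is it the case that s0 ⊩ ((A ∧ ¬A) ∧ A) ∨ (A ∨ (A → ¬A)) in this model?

No

s0 ⊮ ((A ∧ ¬A) ∧ A) ∨ (A ∨ (A → ¬A)): neither disjunct is forced at s0.
s0 ⊮ (A ∧ ¬A) ∧ A since s0 fails A ∧ ¬A.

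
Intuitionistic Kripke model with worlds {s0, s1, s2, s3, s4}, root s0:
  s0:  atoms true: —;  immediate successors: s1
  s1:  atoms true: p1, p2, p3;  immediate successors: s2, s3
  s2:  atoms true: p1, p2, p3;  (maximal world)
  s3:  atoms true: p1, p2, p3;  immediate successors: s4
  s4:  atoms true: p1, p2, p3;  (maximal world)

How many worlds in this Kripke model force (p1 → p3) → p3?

4

s0: does not force it — s0 ⊮ (p1 → p3) → p3: already at s0 itself, s0 ⊩ p1 → p3 but s0 ⊮ p3.
s1: forces it.
s2: forces it.
s3: forces it.
s4: forces it.
Worlds forcing the formula: {s1, s2, s3, s4}.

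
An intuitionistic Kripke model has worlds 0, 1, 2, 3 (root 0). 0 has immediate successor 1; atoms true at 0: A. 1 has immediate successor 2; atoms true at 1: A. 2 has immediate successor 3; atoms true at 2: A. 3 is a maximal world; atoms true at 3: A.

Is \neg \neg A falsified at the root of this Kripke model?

No

0 \Vdash \neg \neg A: no world accessible from 0 forces \neg A.
So the root 0 forces \neg \neg A; the model is not a countermodel.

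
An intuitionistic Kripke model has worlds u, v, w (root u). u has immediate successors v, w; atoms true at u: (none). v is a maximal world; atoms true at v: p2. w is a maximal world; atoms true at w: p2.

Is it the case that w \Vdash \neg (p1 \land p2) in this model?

w \Vdash \neg (p1 \land p2): no world accessible from w forces p1 \land p2.

Yes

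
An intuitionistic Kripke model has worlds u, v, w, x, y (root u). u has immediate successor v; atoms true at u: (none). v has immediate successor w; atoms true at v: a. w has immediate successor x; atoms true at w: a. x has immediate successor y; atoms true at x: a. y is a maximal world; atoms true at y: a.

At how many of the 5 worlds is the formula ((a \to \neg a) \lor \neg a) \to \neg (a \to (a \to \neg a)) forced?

u: forces it.
v: forces it.
w: forces it.
x: forces it.
y: forces it.
Worlds forcing the formula: {u, v, w, x, y}.

5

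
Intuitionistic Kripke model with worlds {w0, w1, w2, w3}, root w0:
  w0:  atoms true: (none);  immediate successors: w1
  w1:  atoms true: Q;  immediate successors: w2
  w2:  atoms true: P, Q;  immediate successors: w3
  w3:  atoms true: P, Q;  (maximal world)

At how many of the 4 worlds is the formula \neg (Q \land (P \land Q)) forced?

w0: does not force it — w0 \nVdash \neg (Q \land (P \land Q)) since w2 is accessible from w0 and w2 \Vdash Q \land (P \land Q).
w1: does not force it — w1 \nVdash \neg (Q \land (P \land Q)) since w2 is accessible from w1 and w2 \Vdash Q \land (P \land Q).
w2: does not force it.
w3: does not force it.
Worlds forcing the formula: { }.

0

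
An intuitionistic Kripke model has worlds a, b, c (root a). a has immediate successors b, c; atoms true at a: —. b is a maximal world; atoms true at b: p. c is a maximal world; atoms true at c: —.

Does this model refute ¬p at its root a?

Yes

a ⊮ ¬p since b is accessible from a and b ⊩ p.
So the root a does not force ¬p; the model is a countermodel.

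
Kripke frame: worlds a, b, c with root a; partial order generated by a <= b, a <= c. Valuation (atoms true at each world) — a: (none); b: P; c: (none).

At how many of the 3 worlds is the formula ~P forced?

1

a: does not force it — a ||-/- ~P since b is accessible from a and b ||- P.
b: does not force it — b ||-/- ~P since b is accessible from b and b ||- P.
c: forces it.
Worlds forcing the formula: {c}.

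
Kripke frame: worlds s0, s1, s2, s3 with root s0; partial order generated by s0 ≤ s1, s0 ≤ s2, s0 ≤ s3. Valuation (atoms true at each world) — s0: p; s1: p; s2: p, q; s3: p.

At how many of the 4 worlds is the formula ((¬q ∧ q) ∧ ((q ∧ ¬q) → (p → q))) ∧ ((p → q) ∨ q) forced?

0

s0: does not force it — s0 ⊮ ((¬q ∧ q) ∧ ((q ∧ ¬q) → (p → q))) ∧ ((p → q) ∨ q) since s0 fails (¬q ∧ q) ∧ ((q ∧ ¬q) → (p → q)).
s1: does not force it — s1 ⊮ ((¬q ∧ q) ∧ ((q ∧ ¬q) → (p → q))) ∧ ((p → q) ∨ q) since s1 fails (¬q ∧ q) ∧ ((q ∧ ¬q) → (p → q)).
s2: does not force it — s2 ⊮ ((¬q ∧ q) ∧ ((q ∧ ¬q) → (p → q))) ∧ ((p → q) ∨ q) since s2 fails (¬q ∧ q) ∧ ((q ∧ ¬q) → (p → q)).
s3: does not force it.
Worlds forcing the formula: { }.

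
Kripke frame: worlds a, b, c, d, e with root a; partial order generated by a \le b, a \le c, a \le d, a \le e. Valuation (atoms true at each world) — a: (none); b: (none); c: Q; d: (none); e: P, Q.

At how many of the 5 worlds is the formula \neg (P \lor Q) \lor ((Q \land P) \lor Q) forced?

a: does not force it — a \nVdash \neg (P \lor Q) \lor ((Q \land P) \lor Q): neither disjunct is forced at a.
b: forces it.
c: forces it.
d: forces it.
e: forces it.
Worlds forcing the formula: {b, c, d, e}.

4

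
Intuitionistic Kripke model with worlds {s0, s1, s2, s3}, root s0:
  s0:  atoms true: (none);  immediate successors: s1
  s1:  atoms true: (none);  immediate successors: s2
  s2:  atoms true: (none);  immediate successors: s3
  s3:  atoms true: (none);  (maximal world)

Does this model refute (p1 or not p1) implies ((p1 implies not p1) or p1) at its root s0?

s0 forces (p1 or not p1) implies ((p1 implies not p1) or p1): every world accessible from s0 that forces p1 or not p1 (namely s0, s1, s2, s3) also forces (p1 implies not p1) or p1.
So the root s0 forces (p1 or not p1) implies ((p1 implies not p1) or p1); the model is not a countermodel.

No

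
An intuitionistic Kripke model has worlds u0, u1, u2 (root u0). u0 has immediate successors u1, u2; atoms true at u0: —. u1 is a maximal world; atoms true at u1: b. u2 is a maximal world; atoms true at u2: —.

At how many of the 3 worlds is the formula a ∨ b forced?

u0: does not force it — u0 ⊮ a ∨ b: neither disjunct is forced at u0.
u1: forces it.
u2: does not force it — u2 ⊮ a ∨ b: neither disjunct is forced at u2.
Worlds forcing the formula: {u1}.

1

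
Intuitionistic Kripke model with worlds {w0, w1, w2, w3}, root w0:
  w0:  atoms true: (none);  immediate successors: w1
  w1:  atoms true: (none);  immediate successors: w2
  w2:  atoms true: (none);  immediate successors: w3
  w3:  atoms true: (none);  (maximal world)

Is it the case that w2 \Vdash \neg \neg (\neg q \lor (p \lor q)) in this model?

w2 \Vdash \neg \neg (\neg q \lor (p \lor q)): no world accessible from w2 forces \neg (\neg q \lor (p \lor q)).

Yes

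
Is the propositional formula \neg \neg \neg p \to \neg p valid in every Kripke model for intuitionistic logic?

Yes

This is triple-negation reduction, which is intuitionistically derivable.
Assume \neg \neg \neg p and suppose p. Then \neg \neg p (double-negation introduction), contradicting \neg \neg \neg p. So \neg p.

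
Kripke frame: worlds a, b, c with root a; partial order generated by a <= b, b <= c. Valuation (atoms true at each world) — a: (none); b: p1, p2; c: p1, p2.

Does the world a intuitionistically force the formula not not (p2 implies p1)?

a forces not not (p2 implies p1): no world accessible from a forces not (p2 implies p1).

Yes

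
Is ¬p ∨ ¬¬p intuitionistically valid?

No

This is the weak law of excluded middle, which is not intuitionistically valid.
A Kripke countermodel: worlds 0, 1, 2; order generated by 0 ≤ 1, 0 ≤ 2; atoms true at each world — 0:{}; 1:{p}; 2:{}.
0 ⊮ ¬p ∨ ¬¬p: neither disjunct is forced at 0.
0 ⊮ ¬p since 1 is accessible from 0 and 1 ⊩ p.
So the root 0 does not force the formula.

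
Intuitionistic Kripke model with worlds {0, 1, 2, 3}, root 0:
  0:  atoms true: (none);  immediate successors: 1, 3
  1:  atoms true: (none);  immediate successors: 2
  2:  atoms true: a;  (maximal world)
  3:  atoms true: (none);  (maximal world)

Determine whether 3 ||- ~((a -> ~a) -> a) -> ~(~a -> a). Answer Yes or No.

Yes

3 ||- ~((a -> ~a) -> a) -> ~(~a -> a): every world accessible from 3 that forces ~((a -> ~a) -> a) (namely 3) also forces ~(~a -> a).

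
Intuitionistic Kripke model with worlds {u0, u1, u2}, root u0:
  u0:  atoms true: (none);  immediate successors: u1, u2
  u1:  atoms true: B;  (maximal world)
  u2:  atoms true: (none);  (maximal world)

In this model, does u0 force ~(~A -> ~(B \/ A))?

u0 ||-/- ~(~A -> ~(B \/ A)) since u2 is accessible from u0 and u2 ||- ~A -> ~(B \/ A).
u2 ||- ~A -> ~(B \/ A): every world accessible from u2 that forces ~A (namely u2) also forces ~(B \/ A).

No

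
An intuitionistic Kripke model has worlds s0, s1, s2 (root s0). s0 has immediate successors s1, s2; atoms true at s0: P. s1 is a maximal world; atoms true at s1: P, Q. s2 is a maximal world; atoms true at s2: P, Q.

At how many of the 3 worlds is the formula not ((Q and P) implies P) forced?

s0: does not force it — s0 does not force not ((Q and P) implies P) since s0 is accessible from s0 and s0 forces (Q and P) implies P.
s1: does not force it — s1 does not force not ((Q and P) implies P) since s1 is accessible from s1 and s1 forces (Q and P) implies P.
s2: does not force it.
Worlds forcing the formula: { }.

0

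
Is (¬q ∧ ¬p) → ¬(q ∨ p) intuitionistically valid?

This is a constructively valid De Morgan direction (conjunction of negations to negated disjunction), which is intuitionistically derivable.
If both ¬q and ¬p hold at a world, no accessible world forces q or forces p, so none forces q ∨ p.

Yes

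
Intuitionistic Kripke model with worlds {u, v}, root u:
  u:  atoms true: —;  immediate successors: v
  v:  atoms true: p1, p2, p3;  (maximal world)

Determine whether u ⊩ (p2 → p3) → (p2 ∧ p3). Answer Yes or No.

No

u ⊮ (p2 → p3) → (p2 ∧ p3): already at u itself, u ⊩ p2 → p3 but u ⊮ p2 ∧ p3.
u ⊮ p2 ∧ p3 since u fails p2.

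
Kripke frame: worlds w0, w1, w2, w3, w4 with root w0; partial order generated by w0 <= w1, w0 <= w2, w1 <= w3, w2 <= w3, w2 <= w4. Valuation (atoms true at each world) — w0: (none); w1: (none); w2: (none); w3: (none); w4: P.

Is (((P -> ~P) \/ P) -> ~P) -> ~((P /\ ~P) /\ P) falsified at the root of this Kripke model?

w0 ||- (((P -> ~P) \/ P) -> ~P) -> ~((P /\ ~P) /\ P): every world accessible from w0 that forces ((P -> ~P) \/ P) -> ~P (namely w1, w3) also forces ~((P /\ ~P) /\ P).
So the root w0 forces (((P -> ~P) \/ P) -> ~P) -> ~((P /\ ~P) /\ P); the model is not a countermodel.

No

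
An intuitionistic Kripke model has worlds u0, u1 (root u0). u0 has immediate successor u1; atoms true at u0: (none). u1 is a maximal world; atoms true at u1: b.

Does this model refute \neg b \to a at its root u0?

u0 \Vdash \neg b \to a vacuously: no world accessible from u0 forces the antecedent \neg b.
So the root u0 forces \neg b \to a; the model is not a countermodel.

No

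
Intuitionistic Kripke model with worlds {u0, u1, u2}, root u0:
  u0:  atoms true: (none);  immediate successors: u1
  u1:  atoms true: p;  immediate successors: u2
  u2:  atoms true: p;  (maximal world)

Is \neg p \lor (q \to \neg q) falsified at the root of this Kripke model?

No

u0 \Vdash \neg p \lor (q \to \neg q) via the disjunct q \to \neg q.
So the root u0 forces \neg p \lor (q \to \neg q); the model is not a countermodel.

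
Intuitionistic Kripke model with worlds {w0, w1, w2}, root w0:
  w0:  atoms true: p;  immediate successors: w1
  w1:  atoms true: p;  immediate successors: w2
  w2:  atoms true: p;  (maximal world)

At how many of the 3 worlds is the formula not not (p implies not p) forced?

0

w0: does not force it — w0 does not force not not (p implies not p) since w0 is accessible from w0 and w0 forces not (p implies not p).
w1: does not force it.
w2: does not force it.
Worlds forcing the formula: { }.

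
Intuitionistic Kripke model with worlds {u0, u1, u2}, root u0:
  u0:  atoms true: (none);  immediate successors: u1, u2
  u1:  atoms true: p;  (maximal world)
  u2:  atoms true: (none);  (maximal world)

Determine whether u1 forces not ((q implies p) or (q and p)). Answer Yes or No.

No

u1 does not force not ((q implies p) or (q and p)) since u1 is accessible from u1 and u1 forces (q implies p) or (q and p).
u1 forces (q implies p) or (q and p) via the disjunct q implies p.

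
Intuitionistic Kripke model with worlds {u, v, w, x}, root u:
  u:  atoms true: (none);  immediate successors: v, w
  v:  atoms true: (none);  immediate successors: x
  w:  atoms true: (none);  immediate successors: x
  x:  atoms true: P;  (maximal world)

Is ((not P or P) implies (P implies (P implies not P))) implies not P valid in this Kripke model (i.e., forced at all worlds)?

u forces ((not P or P) implies (P implies (P implies not P))) implies not P vacuously: no world accessible from u forces the antecedent (not P or P) implies (P implies (P implies not P)).
Since the root u forces ((not P or P) implies (P implies (P implies not P))) implies not P and forcing is persistent (monotone upward), every world forces it.

Yes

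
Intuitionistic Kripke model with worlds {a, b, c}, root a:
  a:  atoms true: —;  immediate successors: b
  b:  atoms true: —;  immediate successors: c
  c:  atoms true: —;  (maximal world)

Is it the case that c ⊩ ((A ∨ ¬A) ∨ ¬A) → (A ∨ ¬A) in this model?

c ⊩ ((A ∨ ¬A) ∨ ¬A) → (A ∨ ¬A): every world accessible from c that forces (A ∨ ¬A) ∨ ¬A (namely c) also forces A ∨ ¬A.

Yes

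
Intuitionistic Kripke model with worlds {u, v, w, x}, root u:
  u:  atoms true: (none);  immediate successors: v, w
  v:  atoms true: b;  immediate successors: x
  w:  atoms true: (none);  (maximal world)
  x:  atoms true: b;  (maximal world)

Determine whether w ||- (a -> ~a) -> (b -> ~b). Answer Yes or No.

Yes

w ||- (a -> ~a) -> (b -> ~b): every world accessible from w that forces a -> ~a (namely w) also forces b -> ~b.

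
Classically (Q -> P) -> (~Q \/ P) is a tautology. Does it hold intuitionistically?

This is the material-implication-as-disjunction principle, which is not intuitionistically valid.
A Kripke countermodel: worlds s0, s1; order generated by s0 <= s1; atoms true at each world — s0:{}; s1:{P,Q}.
s0 ||-/- (Q -> P) -> (~Q \/ P): already at s0 itself, s0 ||- Q -> P but s0 ||-/- ~Q \/ P.
s0 ||-/- ~Q \/ P: neither disjunct is forced at s0.
s0 ||-/- ~Q since s1 is accessible from s0 and s1 ||- Q.
So the root s0 does not force the formula.

No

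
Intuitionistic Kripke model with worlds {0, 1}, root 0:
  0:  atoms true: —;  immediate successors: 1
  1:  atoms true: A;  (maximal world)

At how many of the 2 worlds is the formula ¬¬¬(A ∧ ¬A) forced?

0: forces it.
1: forces it.
Worlds forcing the formula: {0, 1}.

2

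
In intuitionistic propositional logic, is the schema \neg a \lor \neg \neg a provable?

This is the weak law of excluded middle, which is not intuitionistically valid.
A Kripke countermodel: worlds 0, 1, 2; order generated by 0 \le 1, 0 \le 2; atoms true at each world — 0:{}; 1:{a}; 2:{}.
0 \nVdash \neg a \lor \neg \neg a: neither disjunct is forced at 0.
0 \nVdash \neg a since 1 is accessible from 0 and 1 \Vdash a.
So the root 0 does not force the formula.

No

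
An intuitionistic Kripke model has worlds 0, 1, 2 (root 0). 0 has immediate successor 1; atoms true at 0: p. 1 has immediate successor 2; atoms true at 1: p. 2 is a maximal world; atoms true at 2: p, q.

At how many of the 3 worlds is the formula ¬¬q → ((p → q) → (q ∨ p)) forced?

0: forces it.
1: forces it.
2: forces it.
Worlds forcing the formula: {0, 1, 2}.

3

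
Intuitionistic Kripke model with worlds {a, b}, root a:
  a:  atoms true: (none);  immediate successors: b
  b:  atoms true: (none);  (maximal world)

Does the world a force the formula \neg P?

Yes

a \Vdash \neg P: no world accessible from a forces P.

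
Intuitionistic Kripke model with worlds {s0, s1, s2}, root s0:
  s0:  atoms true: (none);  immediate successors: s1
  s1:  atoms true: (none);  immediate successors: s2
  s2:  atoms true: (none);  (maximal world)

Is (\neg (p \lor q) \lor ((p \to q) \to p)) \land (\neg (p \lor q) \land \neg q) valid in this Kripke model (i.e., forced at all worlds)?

s0 \Vdash (\neg (p \lor q) \lor ((p \to q) \to p)) \land (\neg (p \lor q) \land \neg q) since s0 forces both conjuncts.
Since the root s0 forces (\neg (p \lor q) \lor ((p \to q) \to p)) \land (\neg (p \lor q) \land \neg q) and forcing is persistent (monotone upward), every world forces it.

Yes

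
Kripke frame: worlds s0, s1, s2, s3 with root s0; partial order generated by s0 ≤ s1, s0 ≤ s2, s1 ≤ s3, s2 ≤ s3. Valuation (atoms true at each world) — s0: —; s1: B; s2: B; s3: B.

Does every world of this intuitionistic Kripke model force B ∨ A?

No

Not every world: s0 ⊮ B ∨ A.
s0 ⊮ B ∨ A: neither disjunct is forced at s0.
s0 lacks atom B, so s0 ⊮ B.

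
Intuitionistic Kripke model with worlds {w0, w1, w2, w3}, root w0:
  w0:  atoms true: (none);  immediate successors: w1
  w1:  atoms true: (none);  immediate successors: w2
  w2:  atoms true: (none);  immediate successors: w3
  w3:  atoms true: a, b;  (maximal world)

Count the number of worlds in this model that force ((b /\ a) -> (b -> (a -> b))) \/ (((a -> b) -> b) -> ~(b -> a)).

4

w0: forces it.
w1: forces it.
w2: forces it.
w3: forces it.
Worlds forcing the formula: {w0, w1, w2, w3}.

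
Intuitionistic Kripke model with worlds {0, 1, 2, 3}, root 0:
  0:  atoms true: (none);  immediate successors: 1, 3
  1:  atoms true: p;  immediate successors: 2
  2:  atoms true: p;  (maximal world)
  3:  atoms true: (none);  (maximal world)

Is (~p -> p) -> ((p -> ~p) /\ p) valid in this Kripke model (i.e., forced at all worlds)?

No

Not every world: 0 ||-/- (~p -> p) -> ((p -> ~p) /\ p).
0 ||-/- (~p -> p) -> ((p -> ~p) /\ p): at the accessible world 1, 1 ||- ~p -> p but 1 ||-/- (p -> ~p) /\ p.
1 ||-/- (p -> ~p) /\ p since 1 fails p -> ~p.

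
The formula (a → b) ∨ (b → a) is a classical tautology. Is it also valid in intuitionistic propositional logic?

This is the Gödel–Dummett linearity axiom, which is not intuitionistically valid.
A Kripke countermodel: worlds 0, 1, 2; order generated by 0 ≤ 1, 0 ≤ 2; atoms true at each world — 0:{}; 1:{a}; 2:{b}.
0 ⊮ (a → b) ∨ (b → a): neither disjunct is forced at 0.
0 ⊮ a → b: at the accessible world 1, 1 ⊩ a but 1 ⊮ b.
1 lacks atom b, so 1 ⊮ b.
So the root 0 does not force the formula.

No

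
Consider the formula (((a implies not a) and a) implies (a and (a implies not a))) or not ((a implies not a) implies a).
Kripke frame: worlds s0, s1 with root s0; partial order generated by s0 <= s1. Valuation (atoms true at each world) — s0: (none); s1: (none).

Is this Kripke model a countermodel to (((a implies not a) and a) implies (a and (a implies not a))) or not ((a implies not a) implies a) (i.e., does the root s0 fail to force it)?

No

s0 forces (((a implies not a) and a) implies (a and (a implies not a))) or not ((a implies not a) implies a) via the disjunct ((a implies not a) and a) implies (a and (a implies not a)).
So the root s0 forces (((a implies not a) and a) implies (a and (a implies not a))) or not ((a implies not a) implies a); the model is not a countermodel.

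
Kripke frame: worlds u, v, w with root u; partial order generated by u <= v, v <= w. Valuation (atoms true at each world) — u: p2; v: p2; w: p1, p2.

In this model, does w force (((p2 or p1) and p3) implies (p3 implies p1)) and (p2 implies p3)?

w does not force (((p2 or p1) and p3) implies (p3 implies p1)) and (p2 implies p3) since w fails p2 implies p3.

No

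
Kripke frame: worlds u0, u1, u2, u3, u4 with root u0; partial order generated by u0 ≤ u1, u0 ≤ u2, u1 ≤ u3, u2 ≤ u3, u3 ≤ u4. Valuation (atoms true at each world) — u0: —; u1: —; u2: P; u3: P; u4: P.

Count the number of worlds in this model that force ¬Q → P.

u0: does not force it — u0 ⊮ ¬Q → P: already at u0 itself, u0 ⊩ ¬Q but u0 ⊮ P.
u1: does not force it.
u2: forces it.
u3: forces it.
u4: forces it.
Worlds forcing the formula: {u2, u3, u4}.

3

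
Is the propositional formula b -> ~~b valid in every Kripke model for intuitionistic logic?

This is double-negation introduction, which is intuitionistically derivable.
If a world forces b then every accessible world forces b (persistence), so none forces ~b; hence ~~b.

Yes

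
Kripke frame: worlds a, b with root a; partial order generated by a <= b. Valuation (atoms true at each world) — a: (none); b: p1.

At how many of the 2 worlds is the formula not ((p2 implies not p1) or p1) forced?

0

a: does not force it — a does not force not ((p2 implies not p1) or p1) since a is accessible from a and a forces (p2 implies not p1) or p1.
b: does not force it — b does not force not ((p2 implies not p1) or p1) since b is accessible from b and b forces (p2 implies not p1) or p1.
Worlds forcing the formula: { }.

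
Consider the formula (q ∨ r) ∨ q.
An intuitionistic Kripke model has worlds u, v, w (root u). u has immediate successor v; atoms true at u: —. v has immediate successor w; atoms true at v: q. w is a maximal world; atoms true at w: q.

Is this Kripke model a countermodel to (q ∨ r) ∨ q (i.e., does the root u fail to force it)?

Yes

u ⊮ (q ∨ r) ∨ q: neither disjunct is forced at u.
u ⊮ q ∨ r: neither disjunct is forced at u.
u lacks atom q, so u ⊮ q.
So the root u does not force (q ∨ r) ∨ q; the model is a countermodel.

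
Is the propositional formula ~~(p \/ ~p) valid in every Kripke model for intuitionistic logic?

This is the double negation of excluded middle, which is intuitionistically derivable.
Assuming ~(p \/ ~p): from p we'd get p \/ ~p, so ~p; but then p \/ ~p again — contradiction. Hence ~~(p \/ ~p).

Yes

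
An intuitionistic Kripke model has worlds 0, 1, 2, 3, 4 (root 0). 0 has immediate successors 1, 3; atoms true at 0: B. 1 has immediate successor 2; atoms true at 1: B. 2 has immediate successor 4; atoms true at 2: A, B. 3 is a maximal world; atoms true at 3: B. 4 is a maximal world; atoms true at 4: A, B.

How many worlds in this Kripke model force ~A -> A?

3

0: does not force it — 0 ||-/- ~A -> A: at the accessible world 3, 3 ||- ~A but 3 ||-/- A.
1: forces it.
2: forces it.
3: does not force it.
4: forces it.
Worlds forcing the formula: {1, 2, 4}.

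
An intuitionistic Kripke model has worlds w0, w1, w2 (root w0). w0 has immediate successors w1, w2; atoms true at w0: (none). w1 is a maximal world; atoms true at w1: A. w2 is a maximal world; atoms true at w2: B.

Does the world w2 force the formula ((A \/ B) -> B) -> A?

No

w2 ||-/- ((A \/ B) -> B) -> A: already at w2 itself, w2 ||- (A \/ B) -> B but w2 ||-/- A.
w2 lacks atom A, so w2 ||-/- A.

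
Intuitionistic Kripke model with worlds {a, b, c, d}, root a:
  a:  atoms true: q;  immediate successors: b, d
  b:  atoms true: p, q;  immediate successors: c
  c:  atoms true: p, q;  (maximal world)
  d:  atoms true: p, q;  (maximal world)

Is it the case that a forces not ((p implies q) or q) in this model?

No

a does not force not ((p implies q) or q) since a is accessible from a and a forces (p implies q) or q.
a forces (p implies q) or q via the disjunct p implies q.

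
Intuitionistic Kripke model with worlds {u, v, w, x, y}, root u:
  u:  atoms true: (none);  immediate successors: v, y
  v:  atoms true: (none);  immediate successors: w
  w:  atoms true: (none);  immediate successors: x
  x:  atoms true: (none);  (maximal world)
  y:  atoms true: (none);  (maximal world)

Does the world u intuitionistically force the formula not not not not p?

No

u does not force not not not not p since u is accessible from u and u forces not not not p.
u forces not not not p: no world accessible from u forces not not p.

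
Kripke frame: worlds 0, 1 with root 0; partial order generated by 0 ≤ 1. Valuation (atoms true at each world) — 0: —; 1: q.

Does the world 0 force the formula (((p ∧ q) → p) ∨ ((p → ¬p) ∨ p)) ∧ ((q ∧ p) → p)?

Yes

0 ⊩ (((p ∧ q) → p) ∨ ((p → ¬p) ∨ p)) ∧ ((q ∧ p) → p) since 0 forces both conjuncts.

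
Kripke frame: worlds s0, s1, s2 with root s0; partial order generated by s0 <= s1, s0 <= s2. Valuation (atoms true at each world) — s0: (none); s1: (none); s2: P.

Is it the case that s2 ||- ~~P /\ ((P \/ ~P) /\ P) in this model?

Yes

s2 ||- ~~P /\ ((P \/ ~P) /\ P) since s2 forces both conjuncts.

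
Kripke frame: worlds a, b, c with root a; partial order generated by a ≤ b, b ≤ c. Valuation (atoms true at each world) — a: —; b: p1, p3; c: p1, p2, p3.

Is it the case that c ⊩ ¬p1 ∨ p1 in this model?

c ⊩ ¬p1 ∨ p1 via the disjunct p1.

Yes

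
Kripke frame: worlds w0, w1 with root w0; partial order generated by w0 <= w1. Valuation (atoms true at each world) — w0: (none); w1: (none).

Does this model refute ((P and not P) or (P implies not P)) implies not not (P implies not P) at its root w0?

w0 forces ((P and not P) or (P implies not P)) implies not not (P implies not P): every world accessible from w0 that forces (P and not P) or (P implies not P) (namely w0, w1) also forces not not (P implies not P).
So the root w0 forces ((P and not P) or (P implies not P)) implies not not (P implies not P); the model is not a countermodel.

No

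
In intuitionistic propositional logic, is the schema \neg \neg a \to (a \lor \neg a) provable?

This is a variant of double-negation elimination (deriving excluded middle from double negation), which is not intuitionistically valid.
A Kripke countermodel: worlds s0, s1; order generated by s0 \le s1; atoms true at each world — s0:{}; s1:{a}.
s0 \nVdash \neg \neg a \to (a \lor \neg a): already at s0 itself, s0 \Vdash \neg \neg a but s0 \nVdash a \lor \neg a.
s0 \nVdash a \lor \neg a: neither disjunct is forced at s0.
s0 lacks atom a, so s0 \nVdash a.
So the root s0 does not force the formula.

No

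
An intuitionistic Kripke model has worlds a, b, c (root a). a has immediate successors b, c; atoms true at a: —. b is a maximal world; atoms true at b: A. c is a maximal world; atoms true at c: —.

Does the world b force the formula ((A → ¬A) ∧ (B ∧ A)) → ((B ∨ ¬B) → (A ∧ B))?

Yes

b ⊩ ((A → ¬A) ∧ (B ∧ A)) → ((B ∨ ¬B) → (A ∧ B)) vacuously: no world accessible from b forces the antecedent (A → ¬A) ∧ (B ∧ A).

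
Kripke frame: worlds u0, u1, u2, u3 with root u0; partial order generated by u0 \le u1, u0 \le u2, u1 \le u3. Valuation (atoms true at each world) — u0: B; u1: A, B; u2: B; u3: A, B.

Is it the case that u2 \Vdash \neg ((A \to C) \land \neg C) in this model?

u2 \nVdash \neg ((A \to C) \land \neg C) since u2 is accessible from u2 and u2 \Vdash (A \to C) \land \neg C.
u2 \Vdash (A \to C) \land \neg C since u2 forces both conjuncts.

No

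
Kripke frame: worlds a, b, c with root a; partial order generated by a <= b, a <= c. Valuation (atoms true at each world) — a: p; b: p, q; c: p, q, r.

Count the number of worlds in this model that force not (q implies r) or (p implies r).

2

a: does not force it — a does not force not (q implies r) or (p implies r): neither disjunct is forced at a.
b: forces it.
c: forces it.
Worlds forcing the formula: {b, c}.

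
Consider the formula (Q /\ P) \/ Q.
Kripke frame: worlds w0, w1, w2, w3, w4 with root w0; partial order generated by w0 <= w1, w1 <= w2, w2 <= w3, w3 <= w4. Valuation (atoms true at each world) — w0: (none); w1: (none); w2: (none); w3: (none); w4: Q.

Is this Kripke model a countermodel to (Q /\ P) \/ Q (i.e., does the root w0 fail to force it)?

Yes

w0 ||-/- (Q /\ P) \/ Q: neither disjunct is forced at w0.
w0 ||-/- Q /\ P since w0 fails Q.
So the root w0 does not force (Q /\ P) \/ Q; the model is a countermodel.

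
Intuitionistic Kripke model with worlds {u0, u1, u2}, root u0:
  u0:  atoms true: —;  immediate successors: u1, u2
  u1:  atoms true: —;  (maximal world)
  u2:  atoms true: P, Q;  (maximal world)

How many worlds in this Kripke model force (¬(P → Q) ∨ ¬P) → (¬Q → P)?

u0: does not force it — u0 ⊮ (¬(P → Q) ∨ ¬P) → (¬Q → P): at the accessible world u1, u1 ⊩ ¬(P → Q) ∨ ¬P but u1 ⊮ ¬Q → P.
u1: does not force it.
u2: forces it.
Worlds forcing the formula: {u2}.

1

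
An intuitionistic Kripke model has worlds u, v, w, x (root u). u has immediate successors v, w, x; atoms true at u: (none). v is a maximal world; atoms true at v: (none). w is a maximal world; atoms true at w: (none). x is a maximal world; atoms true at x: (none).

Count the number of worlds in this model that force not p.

u: forces it.
v: forces it.
w: forces it.
x: forces it.
Worlds forcing the formula: {u, v, w, x}.

4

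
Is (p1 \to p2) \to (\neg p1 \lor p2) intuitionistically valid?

This is the material-implication-as-disjunction principle, which is not intuitionistically valid.
A Kripke countermodel: worlds u, v; order generated by u \le v; atoms true at each world — u:{}; v:{p1,p2}.
u \nVdash (p1 \to p2) \to (\neg p1 \lor p2): already at u itself, u \Vdash p1 \to p2 but u \nVdash \neg p1 \lor p2.
u \nVdash \neg p1 \lor p2: neither disjunct is forced at u.
u \nVdash \neg p1 since v is accessible from u and v \Vdash p1.
So the root u does not force the formula.

No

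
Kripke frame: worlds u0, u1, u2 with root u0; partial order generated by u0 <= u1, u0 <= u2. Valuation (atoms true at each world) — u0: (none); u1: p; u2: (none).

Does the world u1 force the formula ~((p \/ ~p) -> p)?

No

u1 ||-/- ~((p \/ ~p) -> p) since u1 is accessible from u1 and u1 ||- (p \/ ~p) -> p.
u1 ||- (p \/ ~p) -> p: every world accessible from u1 that forces p \/ ~p (namely u1) also forces p.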